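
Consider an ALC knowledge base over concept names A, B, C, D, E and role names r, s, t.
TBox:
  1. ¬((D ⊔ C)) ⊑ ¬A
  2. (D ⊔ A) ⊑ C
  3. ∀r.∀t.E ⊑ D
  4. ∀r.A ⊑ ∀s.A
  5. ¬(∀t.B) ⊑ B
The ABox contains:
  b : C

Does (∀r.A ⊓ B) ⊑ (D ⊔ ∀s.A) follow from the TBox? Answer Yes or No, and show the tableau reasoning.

Yes

1. (∀r.A ⊓ B) ⊑ (D ⊔ ∀s.A)  ⇔  ((∀r.A ⊓ B) ⊓ (¬D ⊓ ∃s.¬A)) unsat w.r.t. T
   all branches close; clash {D, ¬D} at x₀
2. Hence (∀r.A ⊓ B) ⊑ (D ⊔ ∀s.A): entailed.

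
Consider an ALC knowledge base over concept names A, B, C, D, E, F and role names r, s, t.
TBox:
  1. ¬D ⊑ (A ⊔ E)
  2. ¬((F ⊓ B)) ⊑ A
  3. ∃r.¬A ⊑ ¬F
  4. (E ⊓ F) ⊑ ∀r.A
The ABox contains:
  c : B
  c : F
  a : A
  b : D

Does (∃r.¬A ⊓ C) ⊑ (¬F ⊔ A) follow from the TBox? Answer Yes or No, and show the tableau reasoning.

1. (∃r.¬A ⊓ C) ⊑ (¬F ⊔ A)  ⇔  ((∃r.¬A ⊓ C) ⊓ (F ⊓ ¬A)) unsat w.r.t. T
   all branches close; clash {A, ¬A} at x₀
2. Hence (∃r.¬A ⊓ C) ⊑ (¬F ⊔ A): entailed.

Yes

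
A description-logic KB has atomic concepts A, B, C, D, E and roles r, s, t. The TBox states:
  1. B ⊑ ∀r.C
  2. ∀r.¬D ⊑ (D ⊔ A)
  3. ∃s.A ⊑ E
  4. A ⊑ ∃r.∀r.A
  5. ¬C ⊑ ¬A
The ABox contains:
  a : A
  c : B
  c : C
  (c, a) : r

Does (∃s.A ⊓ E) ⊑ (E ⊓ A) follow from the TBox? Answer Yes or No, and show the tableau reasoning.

1. (∃s.A ⊓ E) ⊑ (E ⊓ A)  ⇔  ((∃s.A ⊓ E) ⊓ (¬E ⊔ ¬A)) unsat w.r.t. T
   open: L(x₀) ⊇ {C, E, ¬A, ¬B, ∃r.D, …} (+ ∃-successors)
2. Hence (∃s.A ⊓ E) ⊑ (E ⊓ A): not entailed.

No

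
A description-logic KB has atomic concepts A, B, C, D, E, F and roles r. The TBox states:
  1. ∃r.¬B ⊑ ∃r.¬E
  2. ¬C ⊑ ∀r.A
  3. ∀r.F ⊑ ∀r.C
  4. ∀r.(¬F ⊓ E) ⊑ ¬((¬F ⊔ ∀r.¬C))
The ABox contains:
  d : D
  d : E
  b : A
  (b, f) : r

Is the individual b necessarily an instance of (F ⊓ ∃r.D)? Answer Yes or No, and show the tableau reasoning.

1. b : (F ⊓ ∃r.D)?  L(b) = {A} ∪ {(¬F ⊔ ∀r.¬D)}
   open: L(b) ⊇ {A, C, ¬F, ∀r.B, ∃r.(F ⊔ ¬E), …} (+ ∃-successors) — b ∉ (F ⊓ ∃r.D) possible
2. Hence b : (F ⊓ ∃r.D): not entailed.

No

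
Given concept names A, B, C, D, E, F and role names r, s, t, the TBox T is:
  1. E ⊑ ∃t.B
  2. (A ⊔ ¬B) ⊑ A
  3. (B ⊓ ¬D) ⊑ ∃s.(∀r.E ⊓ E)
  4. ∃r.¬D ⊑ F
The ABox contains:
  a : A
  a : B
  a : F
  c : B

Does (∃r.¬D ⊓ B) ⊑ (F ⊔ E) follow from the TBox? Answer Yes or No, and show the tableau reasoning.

Yes

1. (∃r.¬D ⊓ B) ⊑ (F ⊔ E)  ⇔  ((∃r.¬D ⊓ B) ⊓ (¬F ⊓ ¬E)) unsat w.r.t. T
   all branches close; clash {F, ¬F} at x₀
2. Hence (∃r.¬D ⊓ B) ⊑ (F ⊔ E): entailed.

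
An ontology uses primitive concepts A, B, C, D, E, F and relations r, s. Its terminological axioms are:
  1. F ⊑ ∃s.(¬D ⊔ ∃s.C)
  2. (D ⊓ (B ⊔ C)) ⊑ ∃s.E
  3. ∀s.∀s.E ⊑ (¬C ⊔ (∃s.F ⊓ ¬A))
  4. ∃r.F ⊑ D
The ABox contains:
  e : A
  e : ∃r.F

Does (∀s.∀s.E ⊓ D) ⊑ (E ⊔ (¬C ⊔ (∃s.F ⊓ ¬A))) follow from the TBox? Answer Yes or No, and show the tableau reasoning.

1. (∀s.∀s.E ⊓ D) ⊑ (E ⊔ (¬C ⊔ (∃s.F ⊓ ¬A)))  ⇔  ((∀s.∀s.E ⊓ D) ⊓ (¬E ⊓ (C ⊓ (∀s.¬F ⊔ A)))) unsat w.r.t. T
   all branches close; clash {A, ¬A} at x₀
2. Hence (∀s.∀s.E ⊓ D) ⊑ (E ⊔ (¬C ⊔ (∃s.F ⊓ ¬A))): entailed.

Yes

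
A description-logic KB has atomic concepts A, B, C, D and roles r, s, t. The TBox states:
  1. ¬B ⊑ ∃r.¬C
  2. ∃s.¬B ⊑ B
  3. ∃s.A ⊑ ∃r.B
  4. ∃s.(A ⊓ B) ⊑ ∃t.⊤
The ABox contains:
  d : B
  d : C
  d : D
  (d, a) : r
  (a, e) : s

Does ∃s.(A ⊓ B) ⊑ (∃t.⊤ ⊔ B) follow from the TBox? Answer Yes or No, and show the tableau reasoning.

1. ∃s.(A ⊓ B) ⊑ (∃t.⊤ ⊔ B)  ⇔  (∃s.(A ⊓ B) ⊓ (∀t.⊥ ⊓ ¬B)) unsat w.r.t. T
   all branches close; clash {B, ¬B} at x₀
2. Hence ∃s.(A ⊓ B) ⊑ (∃t.⊤ ⊔ B): entailed.

Yes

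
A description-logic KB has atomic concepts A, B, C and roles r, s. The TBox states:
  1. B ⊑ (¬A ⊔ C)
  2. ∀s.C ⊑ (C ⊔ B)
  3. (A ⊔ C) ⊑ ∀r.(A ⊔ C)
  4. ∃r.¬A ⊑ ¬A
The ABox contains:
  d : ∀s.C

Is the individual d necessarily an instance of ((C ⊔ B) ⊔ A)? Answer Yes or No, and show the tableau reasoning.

Yes

1. d : ((C ⊔ B) ⊔ A)?  L(d) = {∀s.C} ∪ {((¬C ⊓ ¬B) ⊓ ¬A)}
   clash {B, ¬B} at d — d ∈ ((C ⊔ B) ⊔ A)
2. Hence d : ((C ⊔ B) ⊔ A): entailed.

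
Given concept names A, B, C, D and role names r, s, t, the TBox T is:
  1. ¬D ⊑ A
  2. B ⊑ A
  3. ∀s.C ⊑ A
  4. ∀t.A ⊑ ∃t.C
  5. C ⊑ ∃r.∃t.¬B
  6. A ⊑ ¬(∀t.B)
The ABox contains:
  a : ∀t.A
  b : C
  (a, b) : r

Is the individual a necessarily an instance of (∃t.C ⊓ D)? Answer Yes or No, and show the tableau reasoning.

No

1. a : (∃t.C ⊓ D)?  L(a) = {∀t.A} ∪ {(∀t.¬C ⊔ ¬D)}
   apply at a: ∀t.A⊑∃t.C
   open: L(a) ⊇ {A, ¬C, ¬D, ∀t.A, ∃t.C, …} (+ ∃-successors) — a ∉ (∃t.C ⊓ D) possible
2. Hence a : (∃t.C ⊓ D): not entailed.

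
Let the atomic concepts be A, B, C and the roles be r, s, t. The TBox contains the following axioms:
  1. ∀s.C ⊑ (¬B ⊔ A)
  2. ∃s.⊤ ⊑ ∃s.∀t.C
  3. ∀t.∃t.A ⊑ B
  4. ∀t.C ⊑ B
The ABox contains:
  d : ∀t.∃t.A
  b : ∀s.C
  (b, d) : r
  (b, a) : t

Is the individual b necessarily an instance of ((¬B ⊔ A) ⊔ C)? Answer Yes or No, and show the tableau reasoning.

Yes

1. b : ((¬B ⊔ A) ⊔ C)?  L(b) = {∀s.C} ∪ {((B ⊓ ¬A) ⊓ ¬C)}
   clash {A, ¬A} at b — b ∈ ((¬B ⊔ A) ⊔ C)
2. Hence b : ((¬B ⊔ A) ⊔ C): entailed.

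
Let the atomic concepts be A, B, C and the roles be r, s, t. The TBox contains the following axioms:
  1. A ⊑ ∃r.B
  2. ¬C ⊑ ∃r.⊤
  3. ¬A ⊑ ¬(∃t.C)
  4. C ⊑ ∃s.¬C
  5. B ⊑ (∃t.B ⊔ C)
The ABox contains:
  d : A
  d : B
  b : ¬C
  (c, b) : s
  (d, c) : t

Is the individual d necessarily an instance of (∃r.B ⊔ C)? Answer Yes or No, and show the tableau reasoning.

1. d : (∃r.B ⊔ C)?  L(d) = {A, B} ∪ {(∀r.¬B ⊓ ¬C)}
   clash {C, ¬C} at d — d ∈ (∃r.B ⊔ C)
2. Hence d : (∃r.B ⊔ C): entailed.

Yes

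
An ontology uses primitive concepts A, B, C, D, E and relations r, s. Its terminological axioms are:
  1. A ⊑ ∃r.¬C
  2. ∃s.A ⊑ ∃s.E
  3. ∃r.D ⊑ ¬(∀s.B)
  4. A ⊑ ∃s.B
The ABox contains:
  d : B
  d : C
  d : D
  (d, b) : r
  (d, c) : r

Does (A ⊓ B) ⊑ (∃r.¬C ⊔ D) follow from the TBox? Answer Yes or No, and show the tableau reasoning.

Yes

1. (A ⊓ B) ⊑ (∃r.¬C ⊔ D)  ⇔  ((A ⊓ B) ⊓ (∀r.C ⊓ ¬D)) unsat w.r.t. T
   all branches close; clash {C, ¬C} at an ∃-successor
2. Hence (A ⊓ B) ⊑ (∃r.¬C ⊔ D): entailed.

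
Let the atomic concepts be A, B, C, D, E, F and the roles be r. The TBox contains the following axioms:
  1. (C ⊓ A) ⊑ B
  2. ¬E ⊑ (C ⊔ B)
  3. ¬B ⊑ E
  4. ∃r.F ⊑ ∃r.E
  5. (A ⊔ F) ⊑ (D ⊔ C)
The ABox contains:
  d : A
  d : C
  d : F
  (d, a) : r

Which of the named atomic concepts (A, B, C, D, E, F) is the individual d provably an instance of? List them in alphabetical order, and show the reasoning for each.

{A, B, C, F}

1. d : A?  L(d) = {A, C, F} ∪ {¬A}
   clash {A, ¬A} at d — d ∈ A
2. d : B?  L(d) = {A, C, F} ∪ {¬B}
   clash {B, ¬B} at d — d ∈ B
3. d : C?  L(d) = {A, C, F} ∪ {¬C}
   clash {C, ¬C} at d — d ∈ C
4. d : D?  L(d) = {A, C, F} ∪ {¬D}
   open: L(d) ⊇ {A, B, C, E, F, …} — d ∉ D possible
5. d : E?  L(d) = {A, C, F} ∪ {¬E}
   apply at d: ¬E⊑(C ⊔ B)
   open: L(d) ⊇ {A, B, C, F, ¬E, …} — d ∉ E possible
6. d : F?  L(d) = {A, C, F} ∪ {¬F}
   clash {F, ¬F} at d — d ∈ F
7. Entailed for d: {A, B, C, F}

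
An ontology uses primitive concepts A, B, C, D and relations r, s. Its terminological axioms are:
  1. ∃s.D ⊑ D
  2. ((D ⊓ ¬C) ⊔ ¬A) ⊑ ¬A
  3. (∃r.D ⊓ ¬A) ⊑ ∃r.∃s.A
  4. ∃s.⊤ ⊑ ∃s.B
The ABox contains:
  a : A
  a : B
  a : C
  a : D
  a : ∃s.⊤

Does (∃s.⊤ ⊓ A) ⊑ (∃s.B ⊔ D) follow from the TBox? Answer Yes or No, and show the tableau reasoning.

Yes

1. (∃s.⊤ ⊓ A) ⊑ (∃s.B ⊔ D)  ⇔  ((∃s.⊤ ⊓ A) ⊓ (∀s.¬B ⊓ ¬D)) unsat w.r.t. T
   all branches close; clash {D, ¬D} at x₀
2. Hence (∃s.⊤ ⊓ A) ⊑ (∃s.B ⊔ D): entailed.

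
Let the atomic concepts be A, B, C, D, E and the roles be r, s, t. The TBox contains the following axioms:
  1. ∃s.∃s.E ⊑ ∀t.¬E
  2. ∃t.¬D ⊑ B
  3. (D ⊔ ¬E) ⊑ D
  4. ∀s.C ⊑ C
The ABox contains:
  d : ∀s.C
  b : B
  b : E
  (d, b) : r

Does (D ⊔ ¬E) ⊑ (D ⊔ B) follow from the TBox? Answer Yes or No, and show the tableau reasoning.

Yes

1. (D ⊔ ¬E) ⊑ (D ⊔ B)  ⇔  ((D ⊔ ¬E) ⊓ (¬D ⊓ ¬B)) unsat w.r.t. T
   all branches close; clash {B, ¬B} at x₀
2. Hence (D ⊔ ¬E) ⊑ (D ⊔ B): entailed.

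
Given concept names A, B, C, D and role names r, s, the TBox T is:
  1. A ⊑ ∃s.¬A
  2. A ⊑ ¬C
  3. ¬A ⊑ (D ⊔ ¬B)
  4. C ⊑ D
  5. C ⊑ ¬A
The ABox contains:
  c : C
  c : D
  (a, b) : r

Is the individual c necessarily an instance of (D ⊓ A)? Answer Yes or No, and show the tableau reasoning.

1. c : (D ⊓ A)?  L(c) = {C, D} ∪ {(¬D ⊔ ¬A)}
   apply at c: C⊑¬A
   open: L(c) ⊇ {C, D, ¬A} — c ∉ (D ⊓ A) possible
2. Hence c : (D ⊓ A): not entailed.

No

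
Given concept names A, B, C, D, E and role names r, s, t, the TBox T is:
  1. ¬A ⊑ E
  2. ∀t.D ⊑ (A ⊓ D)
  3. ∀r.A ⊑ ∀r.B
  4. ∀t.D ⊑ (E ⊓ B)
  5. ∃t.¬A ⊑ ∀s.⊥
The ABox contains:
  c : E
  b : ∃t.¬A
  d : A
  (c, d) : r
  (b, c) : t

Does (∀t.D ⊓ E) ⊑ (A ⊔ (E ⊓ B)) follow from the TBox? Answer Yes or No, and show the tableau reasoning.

1. (∀t.D ⊓ E) ⊑ (A ⊔ (E ⊓ B))  ⇔  ((∀t.D ⊓ E) ⊓ (¬A ⊓ (¬E ⊔ ¬B))) unsat w.r.t. T
   all branches close; clash {A, ¬A} at x₀
2. Hence (∀t.D ⊓ E) ⊑ (A ⊔ (E ⊓ B)): entailed.

Yes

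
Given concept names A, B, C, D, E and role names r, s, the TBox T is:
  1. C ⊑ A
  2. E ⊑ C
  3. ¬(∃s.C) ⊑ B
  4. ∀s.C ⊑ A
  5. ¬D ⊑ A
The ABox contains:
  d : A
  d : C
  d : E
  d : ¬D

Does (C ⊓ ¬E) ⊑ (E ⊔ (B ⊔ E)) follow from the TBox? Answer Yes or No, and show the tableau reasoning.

1. (C ⊓ ¬E) ⊑ (E ⊔ (B ⊔ E))  ⇔  ((C ⊓ ¬E) ⊓ (¬E ⊓ (¬B ⊓ ¬E))) unsat w.r.t. T
   apply at x₀: C⊑A
   open: L(x₀) ⊇ {A, C, D, ¬B, ¬E, …} (+ ∃-successors)
2. Hence (C ⊓ ¬E) ⊑ (E ⊔ (B ⊔ E)): not entailed.

No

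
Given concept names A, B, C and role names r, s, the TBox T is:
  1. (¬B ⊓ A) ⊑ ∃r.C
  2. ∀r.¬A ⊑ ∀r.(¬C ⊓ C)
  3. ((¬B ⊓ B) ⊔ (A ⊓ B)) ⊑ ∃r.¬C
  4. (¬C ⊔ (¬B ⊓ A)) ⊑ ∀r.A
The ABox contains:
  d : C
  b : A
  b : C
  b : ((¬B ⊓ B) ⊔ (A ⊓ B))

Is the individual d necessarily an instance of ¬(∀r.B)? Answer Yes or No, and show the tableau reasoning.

1. d : ¬(∀r.B)?  L(d) = {C} ∪ {∀r.B}
   open: L(d) ⊇ {B, C, ¬A, ∀r.B, ∃r.A} (+ ∃-successors) — d ∉ ¬(∀r.B) possible
2. Hence d : ¬(∀r.B): not entailed.

No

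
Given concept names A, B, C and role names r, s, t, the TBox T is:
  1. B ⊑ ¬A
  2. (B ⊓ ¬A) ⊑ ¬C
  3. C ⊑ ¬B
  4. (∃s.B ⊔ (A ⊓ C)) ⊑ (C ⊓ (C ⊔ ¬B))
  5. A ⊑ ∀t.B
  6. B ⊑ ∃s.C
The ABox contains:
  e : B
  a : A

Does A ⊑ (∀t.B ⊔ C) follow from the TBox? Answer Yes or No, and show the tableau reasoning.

Yes

1. A ⊑ (∀t.B ⊔ C)  ⇔  (A ⊓ (∃t.¬B ⊓ ¬C)) unsat w.r.t. T
   all branches close; clash {A, ¬A} at x₀
2. Hence A ⊑ (∀t.B ⊔ C): entailed.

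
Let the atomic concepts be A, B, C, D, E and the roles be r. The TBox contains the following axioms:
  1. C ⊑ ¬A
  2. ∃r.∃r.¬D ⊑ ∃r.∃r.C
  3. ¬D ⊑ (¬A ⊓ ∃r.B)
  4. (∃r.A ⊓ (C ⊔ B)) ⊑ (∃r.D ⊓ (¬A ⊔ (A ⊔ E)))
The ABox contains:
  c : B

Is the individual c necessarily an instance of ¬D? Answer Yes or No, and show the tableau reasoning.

1. c : ¬D?  L(c) = {B} ∪ {D}
   open: L(c) ⊇ {B, D, ¬C, ∀r.¬A, ∀r.∀r.D} — c ∉ ¬D possible
2. Hence c : ¬D: not entailed.

No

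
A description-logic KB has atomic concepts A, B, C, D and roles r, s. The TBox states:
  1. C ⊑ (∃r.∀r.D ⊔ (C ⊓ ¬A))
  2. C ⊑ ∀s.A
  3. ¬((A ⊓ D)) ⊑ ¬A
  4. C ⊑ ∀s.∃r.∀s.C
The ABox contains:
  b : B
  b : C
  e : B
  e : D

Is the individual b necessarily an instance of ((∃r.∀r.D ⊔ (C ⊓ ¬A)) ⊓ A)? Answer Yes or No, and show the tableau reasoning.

No

1. b : ((∃r.∀r.D ⊔ (C ⊓ ¬A)) ⊓ A)?  L(b) = {B, C} ∪ {((∀r.∃r.¬D ⊓ (¬C ⊔ A)) ⊔ ¬A)}
   apply at b: C⊑(∃r.∀r.D ⊔ (C ⊓ ¬A)); C⊑∀s.A; C⊑∀s.∃r.∀s.C
   open: L(b) ⊇ {B, C, ¬A, ∀s.A, ∀s.∃r.∀s.C, …} (+ ∃-successors) — b ∉ ((∃r.∀r.D ⊔ (C ⊓ ¬A)) ⊓ A) possible
2. Hence b : ((∃r.∀r.D ⊔ (C ⊓ ¬A)) ⊓ A): not entailed.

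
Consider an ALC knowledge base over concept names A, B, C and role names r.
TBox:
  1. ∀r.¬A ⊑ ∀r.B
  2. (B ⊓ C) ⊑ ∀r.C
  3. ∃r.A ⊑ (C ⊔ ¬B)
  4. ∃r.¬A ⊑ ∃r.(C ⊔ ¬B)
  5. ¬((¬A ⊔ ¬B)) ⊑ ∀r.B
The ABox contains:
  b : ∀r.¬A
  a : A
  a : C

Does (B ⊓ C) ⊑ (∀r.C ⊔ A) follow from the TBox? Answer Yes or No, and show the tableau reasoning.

Yes

1. (B ⊓ C) ⊑ (∀r.C ⊔ A)  ⇔  ((B ⊓ C) ⊓ (∃r.¬C ⊓ ¬A)) unsat w.r.t. T
   all branches close; clash {C, ¬C} at an ∃-successor
2. Hence (B ⊓ C) ⊑ (∀r.C ⊔ A): entailed.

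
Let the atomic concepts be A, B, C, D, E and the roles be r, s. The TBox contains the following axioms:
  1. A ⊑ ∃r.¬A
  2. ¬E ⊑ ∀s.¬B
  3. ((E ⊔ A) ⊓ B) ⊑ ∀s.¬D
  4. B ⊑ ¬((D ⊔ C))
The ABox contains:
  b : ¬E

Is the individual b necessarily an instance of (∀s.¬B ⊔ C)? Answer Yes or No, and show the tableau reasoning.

1. b : (∀s.¬B ⊔ C)?  L(b) = {¬E} ∪ {(∃s.B ⊓ ¬C)}
   clash {B, ¬B} at an ∃-successor — b ∈ (∀s.¬B ⊔ C)
2. Hence b : (∀s.¬B ⊔ C): entailed.

Yes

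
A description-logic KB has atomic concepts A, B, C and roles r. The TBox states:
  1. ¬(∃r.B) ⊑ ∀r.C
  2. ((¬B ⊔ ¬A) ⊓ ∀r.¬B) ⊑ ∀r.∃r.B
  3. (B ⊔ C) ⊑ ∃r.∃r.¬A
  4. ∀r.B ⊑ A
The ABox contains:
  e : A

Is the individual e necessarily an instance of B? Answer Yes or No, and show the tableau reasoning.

No

1. e : B?  L(e) = {A} ∪ {¬B}
   open: L(e) ⊇ {A, ¬B, ¬C, ∃r.B} (+ ∃-successors) — e ∉ B possible
2. Hence e : B: not entailed.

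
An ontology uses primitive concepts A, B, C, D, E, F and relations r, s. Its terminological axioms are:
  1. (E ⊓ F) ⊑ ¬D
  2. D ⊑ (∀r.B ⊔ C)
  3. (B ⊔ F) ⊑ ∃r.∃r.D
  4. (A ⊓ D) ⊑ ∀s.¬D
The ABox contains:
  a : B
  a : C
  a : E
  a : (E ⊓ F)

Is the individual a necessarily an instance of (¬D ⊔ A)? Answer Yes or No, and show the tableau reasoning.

1. a : (¬D ⊔ A)?  L(a) = {B, C, E, (E ⊓ F)} ∪ {(D ⊓ ¬A)}
   clash {D, ¬D} at a — a ∈ (¬D ⊔ A)
2. Hence a : (¬D ⊔ A): entailed.

Yes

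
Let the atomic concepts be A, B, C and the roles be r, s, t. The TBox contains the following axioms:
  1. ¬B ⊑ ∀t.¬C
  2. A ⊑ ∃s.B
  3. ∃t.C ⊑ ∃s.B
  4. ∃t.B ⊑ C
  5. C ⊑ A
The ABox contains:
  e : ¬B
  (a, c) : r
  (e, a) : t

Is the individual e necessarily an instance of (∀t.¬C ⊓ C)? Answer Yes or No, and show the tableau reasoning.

No

1. e : (∀t.¬C ⊓ C)?  L(e) = {¬B} ∪ {(∃t.C ⊔ ¬C)}
   apply at e: ¬B⊑∀t.¬C
   open: L(e) ⊇ {¬A, ¬B, ¬C, ∀t.¬B, ∀t.¬C} — e ∉ (∀t.¬C ⊓ C) possible
2. Hence e : (∀t.¬C ⊓ C): not entailed.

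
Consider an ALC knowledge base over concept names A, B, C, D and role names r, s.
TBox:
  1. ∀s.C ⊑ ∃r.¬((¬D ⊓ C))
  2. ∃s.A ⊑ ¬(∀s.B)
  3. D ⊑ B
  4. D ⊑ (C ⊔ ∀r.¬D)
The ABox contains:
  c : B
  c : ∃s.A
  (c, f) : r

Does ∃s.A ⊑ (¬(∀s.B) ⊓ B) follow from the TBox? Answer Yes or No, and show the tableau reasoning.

No

1. ∃s.A ⊑ (¬(∀s.B) ⊓ B)  ⇔  (∃s.A ⊓ (∀s.B ⊔ ¬B)) unsat w.r.t. T
   apply at x₀: ∃s.A⊑¬(∀s.B)
   open: L(x₀) ⊇ {¬B, ¬D, ∃s.A, ∃s.¬B, ∃s.¬C} (+ ∃-successors)
2. Hence ∃s.A ⊑ (¬(∀s.B) ⊓ B): not entailed.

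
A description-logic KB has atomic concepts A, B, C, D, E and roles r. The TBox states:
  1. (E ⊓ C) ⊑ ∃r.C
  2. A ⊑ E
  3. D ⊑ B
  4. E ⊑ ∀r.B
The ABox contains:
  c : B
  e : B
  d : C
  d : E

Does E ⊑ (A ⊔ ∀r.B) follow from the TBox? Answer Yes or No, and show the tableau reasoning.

Yes

1. E ⊑ (A ⊔ ∀r.B)  ⇔  (E ⊓ (¬A ⊓ ∃r.¬B)) unsat w.r.t. T
   all branches close; clash {B, ¬B} at an ∃-successor
2. Hence E ⊑ (A ⊔ ∀r.B): entailed.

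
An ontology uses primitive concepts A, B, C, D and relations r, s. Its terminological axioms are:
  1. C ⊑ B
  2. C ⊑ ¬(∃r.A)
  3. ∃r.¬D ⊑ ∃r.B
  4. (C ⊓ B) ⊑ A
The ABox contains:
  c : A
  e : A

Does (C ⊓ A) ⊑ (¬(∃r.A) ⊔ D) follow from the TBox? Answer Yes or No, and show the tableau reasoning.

1. (C ⊓ A) ⊑ (¬(∃r.A) ⊔ D)  ⇔  ((C ⊓ A) ⊓ (∃r.A ⊓ ¬D)) unsat w.r.t. T
   all branches close; clash {A, ¬A} at an ∃-successor
2. Hence (C ⊓ A) ⊑ (¬(∃r.A) ⊔ D): entailed.

Yes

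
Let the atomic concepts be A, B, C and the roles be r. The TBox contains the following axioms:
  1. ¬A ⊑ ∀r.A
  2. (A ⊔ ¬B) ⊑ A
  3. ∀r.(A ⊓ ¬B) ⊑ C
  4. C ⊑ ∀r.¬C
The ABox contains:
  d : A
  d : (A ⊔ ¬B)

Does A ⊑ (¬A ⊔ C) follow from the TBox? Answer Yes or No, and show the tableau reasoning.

No

1. A ⊑ (¬A ⊔ C)  ⇔  (A ⊓ (A ⊓ ¬C)) unsat w.r.t. T
   open: L(x₀) ⊇ {A, ¬C, ∃r.(¬A ⊔ B)} (+ ∃-successors)
2. Hence A ⊑ (¬A ⊔ C): not entailed.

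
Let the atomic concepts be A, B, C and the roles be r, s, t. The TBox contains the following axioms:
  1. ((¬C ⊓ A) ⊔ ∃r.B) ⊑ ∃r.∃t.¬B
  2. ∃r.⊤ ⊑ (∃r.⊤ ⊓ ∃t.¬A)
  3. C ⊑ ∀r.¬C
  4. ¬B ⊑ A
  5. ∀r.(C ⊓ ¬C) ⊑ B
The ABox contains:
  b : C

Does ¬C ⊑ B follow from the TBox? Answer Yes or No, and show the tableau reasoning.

1. ¬C ⊑ B  ⇔  (¬C ⊓ ¬B) unsat w.r.t. T
   apply at x₀: ¬B⊑A
   open: L(x₀) ⊇ {A, ¬B, ¬C, ∃r.(¬C ⊔ C), ∃r.∃t.¬B, …} (+ ∃-successors)
2. Hence ¬C ⊑ B: not entailed.

No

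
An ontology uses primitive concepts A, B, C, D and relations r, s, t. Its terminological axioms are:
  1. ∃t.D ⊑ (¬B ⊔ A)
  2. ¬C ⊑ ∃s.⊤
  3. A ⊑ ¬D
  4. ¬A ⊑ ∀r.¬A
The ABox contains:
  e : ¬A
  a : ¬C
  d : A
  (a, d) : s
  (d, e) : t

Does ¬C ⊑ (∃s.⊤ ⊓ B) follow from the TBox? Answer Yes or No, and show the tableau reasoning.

No

1. ¬C ⊑ (∃s.⊤ ⊓ B)  ⇔  (¬C ⊓ (∀s.⊥ ⊔ ¬B)) unsat w.r.t. T
   apply at x₀: ¬C⊑∃s.⊤
   open: L(x₀) ⊇ {¬A, ¬B, ¬C, ∀r.¬A, ∀t.¬D, …} (+ ∃-successors)
2. Hence ¬C ⊑ (∃s.⊤ ⊓ B): not entailed.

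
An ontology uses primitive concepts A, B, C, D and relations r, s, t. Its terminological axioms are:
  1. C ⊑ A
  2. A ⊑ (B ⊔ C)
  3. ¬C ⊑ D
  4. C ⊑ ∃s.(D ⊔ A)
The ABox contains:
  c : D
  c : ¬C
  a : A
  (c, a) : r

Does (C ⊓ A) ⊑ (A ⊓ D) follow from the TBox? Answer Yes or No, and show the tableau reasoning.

1. (C ⊓ A) ⊑ (A ⊓ D)  ⇔  ((C ⊓ A) ⊓ (¬A ⊔ ¬D)) unsat w.r.t. T
   apply at x₀: A⊑(B ⊔ C); C⊑∃s.(D ⊔ A)
   open: L(x₀) ⊇ {A, C, ¬D, ∃s.(D ⊔ A)} (+ ∃-successors)
2. Hence (C ⊓ A) ⊑ (A ⊓ D): not entailed.

No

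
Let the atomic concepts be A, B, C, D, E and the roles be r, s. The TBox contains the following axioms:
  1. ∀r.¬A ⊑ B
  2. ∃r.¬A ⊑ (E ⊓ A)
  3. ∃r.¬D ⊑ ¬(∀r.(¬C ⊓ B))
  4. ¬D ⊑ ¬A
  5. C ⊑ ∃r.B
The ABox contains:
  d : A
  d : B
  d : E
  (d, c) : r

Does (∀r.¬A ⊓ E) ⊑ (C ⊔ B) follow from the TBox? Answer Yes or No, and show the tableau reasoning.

1. (∀r.¬A ⊓ E) ⊑ (C ⊔ B)  ⇔  ((∀r.¬A ⊓ E) ⊓ (¬C ⊓ ¬B)) unsat w.r.t. T
   all branches close; clash {A, ¬A} at x₀
2. Hence (∀r.¬A ⊓ E) ⊑ (C ⊔ B): entailed.

Yes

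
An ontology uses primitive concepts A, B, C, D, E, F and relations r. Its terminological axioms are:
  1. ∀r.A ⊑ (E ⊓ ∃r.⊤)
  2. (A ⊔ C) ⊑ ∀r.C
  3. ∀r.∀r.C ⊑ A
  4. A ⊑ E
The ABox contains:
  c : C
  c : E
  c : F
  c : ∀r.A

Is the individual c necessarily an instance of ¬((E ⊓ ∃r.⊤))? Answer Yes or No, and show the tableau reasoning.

1. c : ¬((E ⊓ ∃r.⊤))?  L(c) = {C, E, F, ∀r.A} ∪ {(E ⊓ ∃r.⊤)}
   open: L(c) ⊇ {A, C, E, F, ∀r.A, …} (+ ∃-successors) — c ∉ ¬((E ⊓ ∃r.⊤)) possible
2. Hence c : ¬((E ⊓ ∃r.⊤)): not entailed.

No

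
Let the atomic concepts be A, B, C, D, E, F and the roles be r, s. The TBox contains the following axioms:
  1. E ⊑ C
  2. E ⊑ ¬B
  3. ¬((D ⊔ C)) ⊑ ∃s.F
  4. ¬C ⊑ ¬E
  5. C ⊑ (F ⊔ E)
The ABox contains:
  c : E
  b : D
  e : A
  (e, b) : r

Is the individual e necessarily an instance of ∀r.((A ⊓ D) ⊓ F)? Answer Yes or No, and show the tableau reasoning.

No

1. e : ∀r.((A ⊓ D) ⊓ F)?  L(e) = {A} ∪ {∃r.((¬A ⊔ ¬D) ⊔ ¬F)}
   open: L(e) ⊇ {A, C, D, F, ¬E, …} (+ ∃-successors) — e ∉ ∀r.((A ⊓ D) ⊓ F) possible
2. Hence e : ∀r.((A ⊓ D) ⊓ F): not entailed.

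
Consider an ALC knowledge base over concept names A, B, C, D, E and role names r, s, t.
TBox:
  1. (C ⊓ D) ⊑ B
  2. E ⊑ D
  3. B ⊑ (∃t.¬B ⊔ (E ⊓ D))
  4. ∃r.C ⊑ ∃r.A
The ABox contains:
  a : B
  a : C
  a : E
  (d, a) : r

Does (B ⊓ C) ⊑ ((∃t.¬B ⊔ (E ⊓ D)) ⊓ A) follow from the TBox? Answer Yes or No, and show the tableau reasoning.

1. (B ⊓ C) ⊑ ((∃t.¬B ⊔ (E ⊓ D)) ⊓ A)  ⇔  ((B ⊓ C) ⊓ ((∀t.B ⊓ (¬E ⊔ ¬D)) ⊔ ¬A)) unsat w.r.t. T
   apply at x₀: B⊑(∃t.¬B ⊔ (E ⊓ D))
   open: L(x₀) ⊇ {B, C, ¬A, ¬E, ∀r.¬C, …} (+ ∃-successors)
2. Hence (B ⊓ C) ⊑ ((∃t.¬B ⊔ (E ⊓ D)) ⊓ A): not entailed.

No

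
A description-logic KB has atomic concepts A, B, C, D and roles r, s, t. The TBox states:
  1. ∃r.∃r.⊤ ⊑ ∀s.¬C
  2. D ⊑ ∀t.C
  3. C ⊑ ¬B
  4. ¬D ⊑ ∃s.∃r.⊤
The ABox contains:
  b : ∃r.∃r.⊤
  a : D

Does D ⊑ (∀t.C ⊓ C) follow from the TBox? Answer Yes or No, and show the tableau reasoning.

1. D ⊑ (∀t.C ⊓ C)  ⇔  (D ⊓ (∃t.¬C ⊔ ¬C)) unsat w.r.t. T
   apply at x₀: D⊑∀t.C
   open: L(x₀) ⊇ {D, ¬C, ∀r.∀r.⊥, ∀t.C}
2. Hence D ⊑ (∀t.C ⊓ C): not entailed.

No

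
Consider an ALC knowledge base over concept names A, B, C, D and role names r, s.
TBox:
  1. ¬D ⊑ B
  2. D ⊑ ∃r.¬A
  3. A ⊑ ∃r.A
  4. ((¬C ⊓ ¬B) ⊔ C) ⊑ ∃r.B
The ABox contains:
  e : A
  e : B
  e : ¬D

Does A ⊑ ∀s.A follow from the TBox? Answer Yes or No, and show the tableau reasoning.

1. A ⊑ ∀s.A  ⇔  (A ⊓ ∃s.¬A) unsat w.r.t. T
   apply at x₀: A⊑∃r.A
   open: L(x₀) ⊇ {A, B, D, ¬C, ∃r.A, …} (+ ∃-successors)
2. Hence A ⊑ ∀s.A: not entailed.

No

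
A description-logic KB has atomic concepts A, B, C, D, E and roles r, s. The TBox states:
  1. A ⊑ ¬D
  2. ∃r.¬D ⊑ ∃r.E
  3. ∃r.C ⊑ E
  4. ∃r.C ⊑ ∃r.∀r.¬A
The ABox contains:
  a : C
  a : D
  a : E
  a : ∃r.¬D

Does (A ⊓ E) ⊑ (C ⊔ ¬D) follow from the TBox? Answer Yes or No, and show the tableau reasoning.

Yes

1. (A ⊓ E) ⊑ (C ⊔ ¬D)  ⇔  ((A ⊓ E) ⊓ (¬C ⊓ D)) unsat w.r.t. T
   all branches close; clash {D, ¬D} at x₀
2. Hence (A ⊓ E) ⊑ (C ⊔ ¬D): entailed.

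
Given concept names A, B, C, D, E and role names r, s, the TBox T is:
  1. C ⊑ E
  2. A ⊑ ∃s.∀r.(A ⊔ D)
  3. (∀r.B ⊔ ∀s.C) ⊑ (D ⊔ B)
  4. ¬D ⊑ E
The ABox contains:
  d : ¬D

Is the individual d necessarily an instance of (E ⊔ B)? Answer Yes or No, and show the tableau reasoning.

Yes

1. d : (E ⊔ B)?  L(d) = {¬D} ∪ {(¬E ⊓ ¬B)}
   clash {E, ¬E} at d — d ∈ (E ⊔ B)
2. Hence d : (E ⊔ B): entailed.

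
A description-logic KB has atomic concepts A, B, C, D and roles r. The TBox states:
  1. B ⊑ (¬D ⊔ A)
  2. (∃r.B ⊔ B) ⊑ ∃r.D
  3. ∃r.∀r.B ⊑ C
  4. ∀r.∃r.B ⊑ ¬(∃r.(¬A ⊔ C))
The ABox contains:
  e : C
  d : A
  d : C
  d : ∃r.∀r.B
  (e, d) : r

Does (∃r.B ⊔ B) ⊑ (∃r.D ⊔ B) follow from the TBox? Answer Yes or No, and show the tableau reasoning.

Yes

1. (∃r.B ⊔ B) ⊑ (∃r.D ⊔ B)  ⇔  ((∃r.B ⊔ B) ⊓ (∀r.¬D ⊓ ¬B)) unsat w.r.t. T
   all branches close; clash {B, ¬B} at x₀
2. Hence (∃r.B ⊔ B) ⊑ (∃r.D ⊔ B): entailed.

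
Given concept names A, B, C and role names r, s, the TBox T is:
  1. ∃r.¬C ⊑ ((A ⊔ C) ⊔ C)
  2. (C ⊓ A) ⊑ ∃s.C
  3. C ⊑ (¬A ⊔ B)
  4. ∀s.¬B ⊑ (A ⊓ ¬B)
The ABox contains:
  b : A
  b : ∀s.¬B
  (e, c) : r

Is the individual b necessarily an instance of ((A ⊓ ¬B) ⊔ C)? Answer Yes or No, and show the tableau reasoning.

1. b : ((A ⊓ ¬B) ⊔ C)?  L(b) = {A, ∀s.¬B} ∪ {((¬A ⊔ B) ⊓ ¬C)}
   clash {C, ¬C} at b — b ∈ ((A ⊓ ¬B) ⊔ C)
2. Hence b : ((A ⊓ ¬B) ⊔ C): entailed.

Yes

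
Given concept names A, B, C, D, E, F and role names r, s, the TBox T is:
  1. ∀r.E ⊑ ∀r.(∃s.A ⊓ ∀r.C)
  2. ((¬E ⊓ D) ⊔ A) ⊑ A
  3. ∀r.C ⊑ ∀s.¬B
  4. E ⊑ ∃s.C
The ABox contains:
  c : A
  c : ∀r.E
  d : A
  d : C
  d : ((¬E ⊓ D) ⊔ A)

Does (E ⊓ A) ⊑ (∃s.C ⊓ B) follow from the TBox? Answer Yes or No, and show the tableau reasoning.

1. (E ⊓ A) ⊑ (∃s.C ⊓ B)  ⇔  ((E ⊓ A) ⊓ (∀s.¬C ⊔ ¬B)) unsat w.r.t. T
   apply at x₀: E⊑∃s.C
   open: L(x₀) ⊇ {A, E, ¬B, ∃r.¬C, ∃r.¬E, …} (+ ∃-successors)
2. Hence (E ⊓ A) ⊑ (∃s.C ⊓ B): not entailed.

No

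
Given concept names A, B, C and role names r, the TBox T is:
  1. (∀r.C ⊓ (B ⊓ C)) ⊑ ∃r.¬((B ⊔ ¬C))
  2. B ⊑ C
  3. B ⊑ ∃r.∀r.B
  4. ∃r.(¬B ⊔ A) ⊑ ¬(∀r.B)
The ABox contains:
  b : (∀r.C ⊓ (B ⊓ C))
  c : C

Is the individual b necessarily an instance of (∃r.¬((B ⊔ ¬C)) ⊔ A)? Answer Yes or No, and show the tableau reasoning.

Yes

1. b : (∃r.¬((B ⊔ ¬C)) ⊔ A)?  L(b) = {(∀r.C ⊓ (B ⊓ C))} ∪ {(∀r.(B ⊔ ¬C) ⊓ ¬A)}
   clash {C, ¬C} at an ∃-successor — b ∈ (∃r.¬((B ⊔ ¬C)) ⊔ A)
2. Hence b : (∃r.¬((B ⊔ ¬C)) ⊔ A): entailed.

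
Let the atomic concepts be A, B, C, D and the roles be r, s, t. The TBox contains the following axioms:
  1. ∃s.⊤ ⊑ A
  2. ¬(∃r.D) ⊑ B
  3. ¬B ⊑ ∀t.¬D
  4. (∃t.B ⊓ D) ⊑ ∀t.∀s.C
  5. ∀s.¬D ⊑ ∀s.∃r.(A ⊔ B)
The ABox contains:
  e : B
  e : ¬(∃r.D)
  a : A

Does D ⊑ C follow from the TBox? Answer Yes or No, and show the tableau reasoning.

1. D ⊑ C  ⇔  (D ⊓ ¬C) unsat w.r.t. T
   open: L(x₀) ⊇ {B, D, ¬C, ∀s.∃r.(A ⊔ B), ∀s.⊥, …} (+ ∃-successors)
2. Hence D ⊑ C: not entailed.

No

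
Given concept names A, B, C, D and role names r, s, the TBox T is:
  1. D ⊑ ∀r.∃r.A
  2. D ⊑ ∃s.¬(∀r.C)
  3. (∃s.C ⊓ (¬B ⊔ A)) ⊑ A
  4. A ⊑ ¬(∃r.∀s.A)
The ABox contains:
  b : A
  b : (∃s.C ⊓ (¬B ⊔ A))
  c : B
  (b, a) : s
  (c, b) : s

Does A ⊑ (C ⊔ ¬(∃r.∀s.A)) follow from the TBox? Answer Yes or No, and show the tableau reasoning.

1. A ⊑ (C ⊔ ¬(∃r.∀s.A))  ⇔  (A ⊓ (¬C ⊓ ∃r.∀s.A)) unsat w.r.t. T
   all branches close; clash {A, ¬A} at an ∃-successor
2. Hence A ⊑ (C ⊔ ¬(∃r.∀s.A)): entailed.

Yes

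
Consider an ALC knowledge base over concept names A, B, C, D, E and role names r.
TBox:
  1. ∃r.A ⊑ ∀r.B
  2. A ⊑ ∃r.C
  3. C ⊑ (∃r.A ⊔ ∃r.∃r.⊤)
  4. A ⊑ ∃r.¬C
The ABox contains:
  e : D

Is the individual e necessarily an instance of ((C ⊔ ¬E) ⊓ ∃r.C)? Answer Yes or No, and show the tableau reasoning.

No

1. e : ((C ⊔ ¬E) ⊓ ∃r.C)?  L(e) = {D} ∪ {((¬C ⊓ E) ⊔ ∀r.¬C)}
   open: L(e) ⊇ {D, E, ¬A, ¬C, ∀r.¬A} — e ∉ ((C ⊔ ¬E) ⊓ ∃r.C) possible
2. Hence e : ((C ⊔ ¬E) ⊓ ∃r.C): not entailed.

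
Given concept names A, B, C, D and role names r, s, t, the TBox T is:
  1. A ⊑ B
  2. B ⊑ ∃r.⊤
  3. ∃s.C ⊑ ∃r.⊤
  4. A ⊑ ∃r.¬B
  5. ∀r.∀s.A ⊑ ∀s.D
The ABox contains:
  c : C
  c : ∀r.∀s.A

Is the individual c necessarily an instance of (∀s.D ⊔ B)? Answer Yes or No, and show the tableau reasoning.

1. c : (∀s.D ⊔ B)?  L(c) = {C, ∀r.∀s.A} ∪ {(∃s.¬D ⊓ ¬B)}
   clash {B, ¬B} at c — c ∈ (∀s.D ⊔ B)
2. Hence c : (∀s.D ⊔ B): entailed.

Yes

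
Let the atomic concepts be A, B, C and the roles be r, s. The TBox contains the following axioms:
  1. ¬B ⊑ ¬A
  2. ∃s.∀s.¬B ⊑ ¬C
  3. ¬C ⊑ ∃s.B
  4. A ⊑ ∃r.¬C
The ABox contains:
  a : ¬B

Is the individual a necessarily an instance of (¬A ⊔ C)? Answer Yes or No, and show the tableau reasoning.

Yes

1. a : (¬A ⊔ C)?  L(a) = {¬B} ∪ {(A ⊓ ¬C)}
   clash {A, ¬A} at a — a ∈ (¬A ⊔ C)
2. Hence a : (¬A ⊔ C): entailed.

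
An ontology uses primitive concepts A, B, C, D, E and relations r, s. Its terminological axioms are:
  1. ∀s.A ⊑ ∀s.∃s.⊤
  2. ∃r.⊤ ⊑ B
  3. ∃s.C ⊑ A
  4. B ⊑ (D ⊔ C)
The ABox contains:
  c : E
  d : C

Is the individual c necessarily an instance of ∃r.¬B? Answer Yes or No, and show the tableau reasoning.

No

1. c : ∃r.¬B?  L(c) = {E} ∪ {∀r.B}
   open: L(c) ⊇ {E, ¬B, ∀r.B, ∀r.⊥, ∀s.¬C, …} (+ ∃-successors) — c ∉ ∃r.¬B possible
2. Hence c : ∃r.¬B: not entailed.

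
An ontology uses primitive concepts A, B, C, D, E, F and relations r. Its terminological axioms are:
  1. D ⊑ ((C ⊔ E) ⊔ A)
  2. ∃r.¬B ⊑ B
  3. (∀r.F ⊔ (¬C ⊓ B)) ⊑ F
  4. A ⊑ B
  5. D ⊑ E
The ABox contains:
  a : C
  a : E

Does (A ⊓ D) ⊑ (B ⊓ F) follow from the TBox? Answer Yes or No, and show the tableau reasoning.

No

1. (A ⊓ D) ⊑ (B ⊓ F)  ⇔  ((A ⊓ D) ⊓ (¬B ⊔ ¬F)) unsat w.r.t. T
   apply at x₀: D⊑((C ⊔ E) ⊔ A); A⊑B; D⊑E
   open: L(x₀) ⊇ {A, B, C, D, E, …} (+ ∃-successors)
2. Hence (A ⊓ D) ⊑ (B ⊓ F): not entailed.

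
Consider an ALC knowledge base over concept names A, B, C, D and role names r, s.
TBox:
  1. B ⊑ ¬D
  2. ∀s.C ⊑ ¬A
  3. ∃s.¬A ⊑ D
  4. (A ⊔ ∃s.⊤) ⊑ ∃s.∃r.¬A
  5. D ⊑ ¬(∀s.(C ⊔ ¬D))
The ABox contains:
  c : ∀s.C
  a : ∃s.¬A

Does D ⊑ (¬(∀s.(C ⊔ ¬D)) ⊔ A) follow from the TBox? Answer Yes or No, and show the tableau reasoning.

1. D ⊑ (¬(∀s.(C ⊔ ¬D)) ⊔ A)  ⇔  (D ⊓ (∀s.(C ⊔ ¬D) ⊓ ¬A)) unsat w.r.t. T
   all branches close; clash {D, ¬D} at x₀
2. Hence D ⊑ (¬(∀s.(C ⊔ ¬D)) ⊔ A): entailed.

Yes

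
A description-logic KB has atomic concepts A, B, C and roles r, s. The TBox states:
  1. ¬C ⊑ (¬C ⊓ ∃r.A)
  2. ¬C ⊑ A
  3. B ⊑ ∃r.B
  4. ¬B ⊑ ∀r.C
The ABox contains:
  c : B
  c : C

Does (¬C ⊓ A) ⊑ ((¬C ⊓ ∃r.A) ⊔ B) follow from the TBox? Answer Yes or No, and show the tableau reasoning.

Yes

1. (¬C ⊓ A) ⊑ ((¬C ⊓ ∃r.A) ⊔ B)  ⇔  ((¬C ⊓ A) ⊓ ((C ⊔ ∀r.¬A) ⊓ ¬B)) unsat w.r.t. T
   all branches close; clash {A, ¬A} at an ∃-successor
2. Hence (¬C ⊓ A) ⊑ ((¬C ⊓ ∃r.A) ⊔ B): entailed.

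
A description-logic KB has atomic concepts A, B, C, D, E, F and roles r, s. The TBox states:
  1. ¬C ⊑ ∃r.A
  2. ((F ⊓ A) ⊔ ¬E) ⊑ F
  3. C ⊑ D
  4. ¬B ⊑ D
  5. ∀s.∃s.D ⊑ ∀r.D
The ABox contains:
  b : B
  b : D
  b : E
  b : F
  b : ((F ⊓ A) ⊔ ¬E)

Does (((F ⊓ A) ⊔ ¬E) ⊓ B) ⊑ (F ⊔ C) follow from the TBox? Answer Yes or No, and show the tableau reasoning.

1. (((F ⊓ A) ⊔ ¬E) ⊓ B) ⊑ (F ⊔ C)  ⇔  ((((F ⊓ A) ⊔ ¬E) ⊓ B) ⊓ (¬F ⊓ ¬C)) unsat w.r.t. T
   all branches close; clash {F, ¬F} at x₀
2. Hence (((F ⊓ A) ⊔ ¬E) ⊓ B) ⊑ (F ⊔ C): entailed.

Yes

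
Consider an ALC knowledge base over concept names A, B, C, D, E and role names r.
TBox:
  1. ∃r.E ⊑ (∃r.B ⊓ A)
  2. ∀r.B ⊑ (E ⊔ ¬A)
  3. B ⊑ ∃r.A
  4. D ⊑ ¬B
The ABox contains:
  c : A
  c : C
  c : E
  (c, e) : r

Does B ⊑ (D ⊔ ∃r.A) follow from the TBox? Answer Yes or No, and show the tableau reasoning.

Yes

1. B ⊑ (D ⊔ ∃r.A)  ⇔  (B ⊓ (¬D ⊓ ∀r.¬A)) unsat w.r.t. T
   all branches close; clash {A, ¬A} at x₀
2. Hence B ⊑ (D ⊔ ∃r.A): entailed.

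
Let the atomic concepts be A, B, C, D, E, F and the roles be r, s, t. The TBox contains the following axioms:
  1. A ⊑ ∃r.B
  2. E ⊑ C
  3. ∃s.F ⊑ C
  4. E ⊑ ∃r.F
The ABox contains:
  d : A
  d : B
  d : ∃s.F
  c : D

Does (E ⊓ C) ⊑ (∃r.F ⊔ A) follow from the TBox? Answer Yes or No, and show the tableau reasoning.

1. (E ⊓ C) ⊑ (∃r.F ⊔ A)  ⇔  ((E ⊓ C) ⊓ (∀r.¬F ⊓ ¬A)) unsat w.r.t. T
   all branches close; clash {F, ¬F} at an ∃-successor
2. Hence (E ⊓ C) ⊑ (∃r.F ⊔ A): entailed.

Yes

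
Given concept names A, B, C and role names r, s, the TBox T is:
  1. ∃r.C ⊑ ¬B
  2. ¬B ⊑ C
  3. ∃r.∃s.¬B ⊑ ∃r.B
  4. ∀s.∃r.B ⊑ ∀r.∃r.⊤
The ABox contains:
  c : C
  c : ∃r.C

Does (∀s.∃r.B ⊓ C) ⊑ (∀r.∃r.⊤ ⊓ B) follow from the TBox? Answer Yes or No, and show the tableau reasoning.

1. (∀s.∃r.B ⊓ C) ⊑ (∀r.∃r.⊤ ⊓ B)  ⇔  ((∀s.∃r.B ⊓ C) ⊓ (∃r.∀r.⊥ ⊔ ¬B)) unsat w.r.t. T
   apply at x₀: ∀s.∃r.B⊑∀r.∃r.⊤
   open: L(x₀) ⊇ {C, ¬B, ∀r.¬C, ∀r.∀s.B, ∀r.∃r.⊤, …}
2. Hence (∀s.∃r.B ⊓ C) ⊑ (∀r.∃r.⊤ ⊓ B): not entailed.

No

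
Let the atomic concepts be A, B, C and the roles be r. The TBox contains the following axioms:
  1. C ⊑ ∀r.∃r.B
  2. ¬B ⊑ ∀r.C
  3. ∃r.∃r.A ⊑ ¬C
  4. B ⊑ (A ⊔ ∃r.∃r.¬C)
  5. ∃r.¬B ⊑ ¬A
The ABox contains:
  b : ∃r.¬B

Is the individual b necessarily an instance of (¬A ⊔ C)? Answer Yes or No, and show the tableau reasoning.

1. b : (¬A ⊔ C)?  L(b) = {∃r.¬B} ∪ {(A ⊓ ¬C)}
   clash {A, ¬A} at b — b ∈ (¬A ⊔ C)
2. Hence b : (¬A ⊔ C): entailed.

Yes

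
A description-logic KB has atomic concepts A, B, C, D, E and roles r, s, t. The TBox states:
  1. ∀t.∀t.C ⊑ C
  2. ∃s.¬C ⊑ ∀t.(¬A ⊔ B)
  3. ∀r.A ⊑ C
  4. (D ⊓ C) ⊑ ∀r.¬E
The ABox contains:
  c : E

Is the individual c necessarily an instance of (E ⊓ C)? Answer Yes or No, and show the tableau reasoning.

No

1. c : (E ⊓ C)?  L(c) = {E} ∪ {(¬E ⊔ ¬C)}
   open: L(c) ⊇ {E, ¬C, ∀s.C, ∃r.¬A, ∃t.∃t.¬C} (+ ∃-successors) — c ∉ (E ⊓ C) possible
2. Hence c : (E ⊓ C): not entailed.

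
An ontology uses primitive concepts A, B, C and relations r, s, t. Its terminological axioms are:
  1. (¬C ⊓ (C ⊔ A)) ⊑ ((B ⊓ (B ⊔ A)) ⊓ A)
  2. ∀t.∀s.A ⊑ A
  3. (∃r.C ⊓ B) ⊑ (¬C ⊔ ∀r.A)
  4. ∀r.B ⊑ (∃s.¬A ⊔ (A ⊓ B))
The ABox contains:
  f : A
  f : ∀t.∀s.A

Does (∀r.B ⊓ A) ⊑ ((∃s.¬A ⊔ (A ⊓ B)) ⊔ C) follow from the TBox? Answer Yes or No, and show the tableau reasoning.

Yes

1. (∀r.B ⊓ A) ⊑ ((∃s.¬A ⊔ (A ⊓ B)) ⊔ C)  ⇔  ((∀r.B ⊓ A) ⊓ ((∀s.A ⊓ (¬A ⊔ ¬B)) ⊓ ¬C)) unsat w.r.t. T
   all branches close; clash {B, ¬B} at x₀
2. Hence (∀r.B ⊓ A) ⊑ ((∃s.¬A ⊔ (A ⊓ B)) ⊔ C): entailed.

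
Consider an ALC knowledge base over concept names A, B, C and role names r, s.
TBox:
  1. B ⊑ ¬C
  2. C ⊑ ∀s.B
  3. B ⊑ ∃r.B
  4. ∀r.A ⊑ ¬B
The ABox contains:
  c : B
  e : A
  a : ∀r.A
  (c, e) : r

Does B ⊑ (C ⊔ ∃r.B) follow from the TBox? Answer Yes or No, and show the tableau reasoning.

Yes

1. B ⊑ (C ⊔ ∃r.B)  ⇔  (B ⊓ (¬C ⊓ ∀r.¬B)) unsat w.r.t. T
   all branches close; clash {B, ¬B} at x₀
2. Hence B ⊑ (C ⊔ ∃r.B): entailed.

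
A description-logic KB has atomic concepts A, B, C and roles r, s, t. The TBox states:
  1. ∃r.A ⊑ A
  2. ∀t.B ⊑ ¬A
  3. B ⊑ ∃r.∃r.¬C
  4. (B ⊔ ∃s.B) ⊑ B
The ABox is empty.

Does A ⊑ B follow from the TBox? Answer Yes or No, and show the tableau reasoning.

1. A ⊑ B  ⇔  (A ⊓ ¬B) unsat w.r.t. T
   open: L(x₀) ⊇ {A, ¬B, ∀s.¬B, ∃t.¬B} (+ ∃-successors)
2. Hence A ⊑ B: not entailed.

No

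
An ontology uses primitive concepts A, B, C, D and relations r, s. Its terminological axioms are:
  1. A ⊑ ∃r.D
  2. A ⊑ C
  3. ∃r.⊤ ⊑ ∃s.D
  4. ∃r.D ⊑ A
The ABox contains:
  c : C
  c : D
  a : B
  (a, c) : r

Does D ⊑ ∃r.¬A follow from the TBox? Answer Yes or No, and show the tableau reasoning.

No

1. D ⊑ ∃r.¬A  ⇔  (D ⊓ ∀r.A) unsat w.r.t. T
   open: L(x₀) ⊇ {D, ¬A, ∀r.A, ∀r.¬D, ∀r.⊥}
2. Hence D ⊑ ∃r.¬A: not entailed.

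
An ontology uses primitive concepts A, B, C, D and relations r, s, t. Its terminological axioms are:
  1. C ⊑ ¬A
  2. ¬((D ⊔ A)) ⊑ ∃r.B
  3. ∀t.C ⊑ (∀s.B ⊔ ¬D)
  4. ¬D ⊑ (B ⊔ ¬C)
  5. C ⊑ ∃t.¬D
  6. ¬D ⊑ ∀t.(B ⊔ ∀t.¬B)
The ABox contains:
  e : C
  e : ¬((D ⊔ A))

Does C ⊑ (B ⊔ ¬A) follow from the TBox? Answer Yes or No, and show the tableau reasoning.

1. C ⊑ (B ⊔ ¬A)  ⇔  (C ⊓ (¬B ⊓ A)) unsat w.r.t. T
   all branches close; clash {A, ¬A} at x₀
2. Hence C ⊑ (B ⊔ ¬A): entailed.

Yes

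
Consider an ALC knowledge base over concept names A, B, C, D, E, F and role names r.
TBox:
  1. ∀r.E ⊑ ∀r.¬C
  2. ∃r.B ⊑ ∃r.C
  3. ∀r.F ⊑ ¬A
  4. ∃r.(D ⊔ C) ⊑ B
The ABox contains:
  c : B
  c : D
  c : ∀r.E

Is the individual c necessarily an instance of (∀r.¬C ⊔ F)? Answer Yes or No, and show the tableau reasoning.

Yes

1. c : (∀r.¬C ⊔ F)?  L(c) = {B, D, ∀r.E} ∪ {(∃r.C ⊓ ¬F)}
   clash {C, ¬C} at an ∃-successor — c ∈ (∀r.¬C ⊔ F)
2. Hence c : (∀r.¬C ⊔ F): entailed.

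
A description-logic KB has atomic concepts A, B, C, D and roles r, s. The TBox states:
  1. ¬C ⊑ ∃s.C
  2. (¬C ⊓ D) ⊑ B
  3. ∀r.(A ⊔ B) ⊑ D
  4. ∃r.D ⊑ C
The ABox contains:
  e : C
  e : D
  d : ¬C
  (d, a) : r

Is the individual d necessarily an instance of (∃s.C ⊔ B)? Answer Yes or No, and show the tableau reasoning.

Yes

1. d : (∃s.C ⊔ B)?  L(d) = {¬C} ∪ {(∀s.¬C ⊓ ¬B)}
   clash {B, ¬B} at d — d ∈ (∃s.C ⊔ B)
2. Hence d : (∃s.C ⊔ B): entailed.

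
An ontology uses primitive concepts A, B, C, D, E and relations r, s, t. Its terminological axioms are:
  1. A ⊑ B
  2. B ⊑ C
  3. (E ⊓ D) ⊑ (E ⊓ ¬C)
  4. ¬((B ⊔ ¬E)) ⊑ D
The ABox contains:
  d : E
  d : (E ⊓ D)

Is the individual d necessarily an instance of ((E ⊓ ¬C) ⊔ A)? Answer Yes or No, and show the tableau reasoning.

1. d : ((E ⊓ ¬C) ⊔ A)?  L(d) = {E, (E ⊓ D)} ∪ {((¬E ⊔ C) ⊓ ¬A)}
   clash {C, ¬C} at d — d ∈ ((E ⊓ ¬C) ⊔ A)
2. Hence d : ((E ⊓ ¬C) ⊔ A): entailed.

Yes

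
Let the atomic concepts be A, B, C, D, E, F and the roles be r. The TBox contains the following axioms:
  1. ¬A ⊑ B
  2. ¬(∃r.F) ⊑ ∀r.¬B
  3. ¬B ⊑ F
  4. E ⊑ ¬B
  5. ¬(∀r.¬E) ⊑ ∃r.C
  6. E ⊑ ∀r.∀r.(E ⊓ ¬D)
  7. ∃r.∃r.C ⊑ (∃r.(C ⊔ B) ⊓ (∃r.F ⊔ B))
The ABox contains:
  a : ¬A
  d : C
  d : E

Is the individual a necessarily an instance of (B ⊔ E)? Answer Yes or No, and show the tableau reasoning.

1. a : (B ⊔ E)?  L(a) = {¬A} ∪ {(¬B ⊓ ¬E)}
   clash {B, ¬B} at a — a ∈ (B ⊔ E)
2. Hence a : (B ⊔ E): entailed.

Yes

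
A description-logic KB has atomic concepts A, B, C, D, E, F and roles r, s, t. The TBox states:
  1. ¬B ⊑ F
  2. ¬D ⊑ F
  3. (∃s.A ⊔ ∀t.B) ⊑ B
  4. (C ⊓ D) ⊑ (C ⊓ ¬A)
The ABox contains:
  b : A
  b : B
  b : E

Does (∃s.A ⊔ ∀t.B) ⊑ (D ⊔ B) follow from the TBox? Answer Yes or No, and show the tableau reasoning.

Yes

1. (∃s.A ⊔ ∀t.B) ⊑ (D ⊔ B)  ⇔  ((∃s.A ⊔ ∀t.B) ⊓ (¬D ⊓ ¬B)) unsat w.r.t. T
   all branches close; clash {B, ¬B} at x₀
2. Hence (∃s.A ⊔ ∀t.B) ⊑ (D ⊔ B): entailed.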